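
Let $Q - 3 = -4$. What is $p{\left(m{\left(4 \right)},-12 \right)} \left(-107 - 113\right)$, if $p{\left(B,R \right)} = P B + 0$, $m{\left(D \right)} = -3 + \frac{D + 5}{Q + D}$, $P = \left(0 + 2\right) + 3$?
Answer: $0$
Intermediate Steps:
$Q = -1$ ($Q = 3 - 4 = -1$)
$P = 5$ ($P = 2 + 3 = 5$)
$m{\left(D \right)} = -3 + \frac{5 + D}{-1 + D}$ ($m{\left(D \right)} = -3 + \frac{D + 5}{-1 + D} = -3 + \frac{5 + D}{-1 + D}$)
$p{\left(B,R \right)} = 5 B$ ($p{\left(B,R \right)} = 5 B + 0 = 5 B$)
$p{\left(m{\left(4 \right)},-12 \right)} \left(-107 - 113\right) = 5 \frac{2 \left(4 - 4\right)}{-1 + 4} \left(-107 - 113\right) = 5 \frac{2 \left(4 - 4\right)}{3} \left(-220\right) = 5 \cdot 2 \cdot \frac{1}{3} \cdot 0 \left(-220\right) = 5 \cdot 0 \left(-220\right) = 0 \left(-220\right) = 0$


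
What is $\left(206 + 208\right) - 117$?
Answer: $297$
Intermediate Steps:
$\left(206 + 208\right) - 117 = 414 - 117 = 297$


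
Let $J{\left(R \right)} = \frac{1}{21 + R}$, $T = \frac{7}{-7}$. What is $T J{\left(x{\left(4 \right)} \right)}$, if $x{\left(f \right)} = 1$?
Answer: $- \frac{1}{22} \approx -0.045455$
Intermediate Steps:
$T = -1$ ($T = 7 \left(- \frac{1}{7}\right) = -1$)
$T J{\left(x{\left(4 \right)} \right)} = - \frac{1}{21 + 1} = - \frac{1}{22}$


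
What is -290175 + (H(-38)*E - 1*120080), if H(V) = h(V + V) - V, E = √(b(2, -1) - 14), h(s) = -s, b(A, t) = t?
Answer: -410255 + 114*I*√15 ≈ -4.1026e+5 + 441.52*I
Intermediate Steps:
E = I*√15 (E = √(-1 - 14) = √(-15) = I*√15 ≈ 3.873*I)
H(V) = -3*V (H(V) = -(V + V) - V = -2*V - V = -3*V)
-290175 + (H(-38)*E - 1*120080) = -290175 + ((-3*(-38))*(I*√15) - 1*120080) = -290175 + (114*(I*√15) - 120080) = -290175 + (114*I*√15 - 120080) = -290175 + (-120080 + 114*I*√15) = -410255 + 114*I*√15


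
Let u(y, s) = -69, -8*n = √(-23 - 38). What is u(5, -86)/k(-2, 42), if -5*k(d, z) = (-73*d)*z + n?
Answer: 135394560/2406491197 + 2760*I*√61/2406491197 ≈ 0.056262 + 8.9576e-6*I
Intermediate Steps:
n = -I*√61/8 (n = -√(-23 - 38)/8 = -I*√61/8 ≈ -0.97628*I)
k(d, z) = I*√61/40 + 73*d*z/5 (k(d, z) = -((-73*d)*z - I*√61/8)/5 = -(-73*d*z - I*√61/8)/5 = I*√61/40 + 73*d*z/5)
u(5, -86)/k(-2, 42) = -69/(I*√61/40 + (73/5)*(-2)*42) = -69/(I*√61/40 - 6132/5) = -69/(-6132/5 + I*√61/40)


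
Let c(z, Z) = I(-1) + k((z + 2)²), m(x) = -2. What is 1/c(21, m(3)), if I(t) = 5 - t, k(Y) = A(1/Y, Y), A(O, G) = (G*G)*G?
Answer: 1/148035895 ≈ 6.7551e-9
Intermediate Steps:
A(O, G) = G³ (A(O, G) = G²*G = G³)
k(Y) = Y³
c(z, Z) = 6 + (2 + z)⁶ (c(z, Z) = (5 - 1*(-1)) + ((z + 2)²)³ = (5 + 1) + ((2 + z)²)³ = 6 + (2 + z)⁶)
1/c(21, m(3)) = 1/(6 + (2 + 21)⁶) = 1/(6 + 23⁶) = 1/(6 + 148035889) = 1/148035895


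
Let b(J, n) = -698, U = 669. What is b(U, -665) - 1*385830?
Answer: -386528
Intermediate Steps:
b(U, -665) - 1*385830 = -698 - 1*385830 = -698 - 385830 = -386528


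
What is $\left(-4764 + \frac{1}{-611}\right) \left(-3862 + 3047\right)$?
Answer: $\frac{2372306075}{611} \approx 3.8827 \cdot 10^{6}$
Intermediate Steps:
$\left(-4764 + \frac{1}{-611}\right) \left(-3862 + 3047\right) = \left(-4764 - \frac{1}{611}\right) \left(-815\right) = \left(- \frac{2910805}{611}\right) \left(-815\right) = \frac{2372306075}{611}$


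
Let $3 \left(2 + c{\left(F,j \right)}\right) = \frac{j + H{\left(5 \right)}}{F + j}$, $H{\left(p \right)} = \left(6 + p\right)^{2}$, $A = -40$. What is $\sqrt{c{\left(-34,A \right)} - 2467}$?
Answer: $\frac{i \sqrt{13522242}}{74} \approx 49.693 i$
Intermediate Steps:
$c{\left(F,j \right)} = -2 + \frac{121 + j}{3 \left(F + j\right)}$ ($c{\left(F,j \right)} = -2 + \frac{\left(j + \left(6 + 5\right)^{2}\right) \frac{1}{F + j}}{3} = -2 + \frac{\left(j + 11^{2}\right) \frac{1}{F + j}}{3} = -2 + \frac{\left(j + 121\right) \frac{1}{F + j}}{3} = -2 + \frac{\left(121 + j\right) \frac{1}{F + j}}{3} = -2 + \frac{\frac{1}{F + j} \left(121 + j\right)}{3} = -2 + \frac{121 + j}{3 \left(F + j\right)}$)
$\sqrt{c{\left(-34,A \right)} - 2467} = \sqrt{\frac{121 - -204 - -200}{3 \left(-34 - 40\right)} - 2467} = \sqrt{\frac{121 + 204 + 200}{3 \left(-74\right)} - 2467} = \sqrt{\frac{1}{3} \left(- \frac{1}{74}\right) 525 - 2467} = \sqrt{- \frac{175}{74} - 2467} = \sqrt{- \frac{182733}{74}} = \frac{i \sqrt{13522242}}{74}$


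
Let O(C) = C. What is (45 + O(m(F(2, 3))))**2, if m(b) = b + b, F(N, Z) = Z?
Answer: 2601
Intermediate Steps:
m(b) = 2*b
(45 + O(m(F(2, 3))))**2 = (45 + 2*3)**2 = (45 + 6)**2 = 51**2 = 2601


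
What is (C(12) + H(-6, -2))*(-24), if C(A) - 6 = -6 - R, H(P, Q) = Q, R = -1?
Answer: 24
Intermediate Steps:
C(A) = 1 (C(A) = 6 + (-6 - 1*(-1)) = 6 + (-6 + 1) = 6 - 5 = 1)
(C(12) + H(-6, -2))*(-24) = (1 - 2)*(-24) = -1*(-24) = 24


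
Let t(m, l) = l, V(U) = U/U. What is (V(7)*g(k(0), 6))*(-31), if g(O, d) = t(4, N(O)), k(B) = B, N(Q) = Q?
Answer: 0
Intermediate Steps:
V(U) = 1
g(O, d) = O
(V(7)*g(k(0), 6))*(-31) = (1*0)*(-31) = 0*(-31) = 0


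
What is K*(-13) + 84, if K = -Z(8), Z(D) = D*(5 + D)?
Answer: 1436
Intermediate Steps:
K = -104 (K = -8*(5 + 8) = -8*13 = -1*104 = -104)
K*(-13) + 84 = -104*(-13) + 84 = 1352 + 84 = 1436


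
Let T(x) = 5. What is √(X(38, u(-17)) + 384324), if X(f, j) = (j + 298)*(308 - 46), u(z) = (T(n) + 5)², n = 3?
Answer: 10*√4886 ≈ 699.00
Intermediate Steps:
u(z) = 100 (u(z) = (5 + 5)² = 10² = 100)
X(f, j) = 78076 + 262*j (X(f, j) = (298 + j)*262 = 78076 + 262*j)
√(X(38, u(-17)) + 384324) = √((78076 + 262*100) + 384324) = √((78076 + 26200) + 384324) = √(104276 + 384324) = √488600 = 10*√4886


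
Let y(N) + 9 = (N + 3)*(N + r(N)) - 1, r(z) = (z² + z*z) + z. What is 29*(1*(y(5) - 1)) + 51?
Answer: 13652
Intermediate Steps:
r(z) = z + 2*z² (r(z) = (z² + z²) + z = 2*z² + z = z + 2*z²)
y(N) = -10 + (3 + N)*(N + N*(1 + 2*N)) (y(N) = -9 + ((N + 3)*(N + N*(1 + 2*N)) - 1) = -9 + ((3 + N)*(N + N*(1 + 2*N)) - 1) = -9 + (-1 + (3 + N)*(N + N*(1 + 2*N))) = -10 + (3 + N)*(N + N*(1 + 2*N)))
29*(1*(y(5) - 1)) + 51 = 29*(1*((-10 + 2*5³ + 6*5 + 8*5²) - 1)) + 51 = 29*(1*((-10 + 2*125 + 30 + 8*25) - 1)) + 51 = 29*(1*((-10 + 250 + 30 + 200) - 1)) + 51 = 29*(1*(470 - 1)) + 51 = 29*(1*469) + 51 = 29*469 + 51 = 13601 + 51 = 13652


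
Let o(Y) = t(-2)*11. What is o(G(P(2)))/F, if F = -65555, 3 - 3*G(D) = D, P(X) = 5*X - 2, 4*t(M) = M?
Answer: 11/131110 ≈ 8.3899e-5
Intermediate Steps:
t(M) = M/4
P(X) = -2 + 5*X
G(D) = 1 - D/3
o(Y) = -11/2 (o(Y) = ((¼)*(-2))*11 = -½*11 = -11/2)
o(G(P(2)))/F = -11/2/(-65555) = -11/2*(-1/65555) = 11/131110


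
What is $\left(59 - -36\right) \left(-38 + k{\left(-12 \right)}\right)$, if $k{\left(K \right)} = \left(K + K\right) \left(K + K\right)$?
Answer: $51110$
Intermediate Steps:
$k{\left(K \right)} = 4 K^{2}$ ($k{\left(K \right)} = 2 K 2 K = 4 K^{2}$)
$\left(59 - -36\right) \left(-38 + k{\left(-12 \right)}\right) = \left(59 - -36\right) \left(-38 + 4 \left(-12\right)^{2}\right) = \left(59 + 36\right) \left(-38 + 4 \cdot 144\right) = 95 \left(-38 + 576\right) = 95 \cdot 538 = 51110$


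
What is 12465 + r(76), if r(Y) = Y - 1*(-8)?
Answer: 12549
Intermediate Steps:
r(Y) = 8 + Y (r(Y) = Y + 8 = 8 + Y)
12465 + r(76) = 12465 + (8 + 76) = 12465 + 84 = 12549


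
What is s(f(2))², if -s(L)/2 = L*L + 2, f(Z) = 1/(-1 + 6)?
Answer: 10404/625 ≈ 16.646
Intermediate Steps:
f(Z) = ⅕ (f(Z) = 1/5 = ⅕)
s(L) = -4 - 2*L² (s(L) = -2*(L*L + 2) = -2*(L² + 2) = -2*(2 + L²) = -4 - 2*L²)
s(f(2))² = (-4 - 2*(⅕)²)² = (-4 - 2*1/25)² = (-4 - 2/25)² = (-102/25)² = 10404/625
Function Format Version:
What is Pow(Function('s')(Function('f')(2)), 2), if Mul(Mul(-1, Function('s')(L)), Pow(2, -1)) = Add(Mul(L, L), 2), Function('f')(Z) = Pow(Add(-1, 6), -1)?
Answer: Rational(10404, 625) ≈ 16.646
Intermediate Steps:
Function('f')(Z) = Rational(1, 5) (Function('f')(Z) = Pow(5, -1) = Rational(1, 5))
Function('s')(L) = Add(-4, Mul(-2, Pow(L, 2))) (Function('s')(L) = Mul(-2, Add(Mul(L, L), 2)) = Mul(-2, Add(Pow(L, 2), 2)) = Mul(-2, Add(2, Pow(L, 2))) = Add(-4, Mul(-2, Pow(L, 2))))
Pow(Function('s')(Function('f')(2)), 2) = Pow(Add(-4, Mul(-2, Pow(Rational(1, 5), 2))), 2) = Pow(Add(-4, Mul(-2, Rational(1, 25))), 2) = Pow(Add(-4, Rational(-2, 25)), 2) = Pow(Rational(-102, 25), 2) = Rational(10404, 625)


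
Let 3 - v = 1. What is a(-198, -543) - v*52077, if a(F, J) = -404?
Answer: -104558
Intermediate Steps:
v = 2 (v = 3 - 1*1 = 3 - 1 = 2)
a(-198, -543) - v*52077 = -404 - 2*52077 = -404 - 1*104154 = -404 - 104154 = -104558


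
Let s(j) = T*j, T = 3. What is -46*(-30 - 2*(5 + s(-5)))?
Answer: 460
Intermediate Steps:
s(j) = 3*j
-46*(-30 - 2*(5 + s(-5))) = -46*(-30 - 2*(5 + 3*(-5))) = -46*(-30 - 2*(5 - 15)) = -46*(-30 - 2*(-10)) = -46*(-30 + 20) = -46*(-10) = 460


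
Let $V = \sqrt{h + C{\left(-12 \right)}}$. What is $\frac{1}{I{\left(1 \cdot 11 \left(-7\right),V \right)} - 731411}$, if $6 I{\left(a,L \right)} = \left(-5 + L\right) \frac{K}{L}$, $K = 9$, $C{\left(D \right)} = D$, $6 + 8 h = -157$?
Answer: $- \frac{518 i}{30 \sqrt{518} + 378870121 i} \approx -1.3672 \cdot 10^{-6} - 2.464 \cdot 10^{-12} i$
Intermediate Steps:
$h = - \frac{163}{8}$ ($h = - \frac{3}{4} + \frac{1}{8} \left(-157\right) = - \frac{3}{4} - \frac{157}{8} = - \frac{163}{8} \approx -20.375$)
$V = \frac{i \sqrt{518}}{4}$ ($V = \sqrt{- \frac{163}{8} - 12} = \sqrt{- \frac{259}{8}} = \frac{i \sqrt{518}}{4} \approx 5.6899 i$)
$I{\left(a,L \right)} = \frac{3 \left(-5 + L\right)}{2 L}$ ($I{\left(a,L \right)} = \frac{\left(-5 + L\right) \frac{9}{L}}{6} = \frac{9 \frac{1}{L} \left(-5 + L\right)}{6} = \frac{3 \left(-5 + L\right)}{2 L}$)
$\frac{1}{I{\left(1 \cdot 11 \left(-7\right),V \right)} - 731411} = \frac{1}{\frac{3 \left(-5 + \frac{i \sqrt{518}}{4}\right)}{2 \frac{i \sqrt{518}}{4}} - 731411} = \frac{1}{\frac{3 \left(- \frac{2 i \sqrt{518}}{259}\right) \left(-5 + \frac{i \sqrt{518}}{4}\right)}{2} - 731411} = \frac{1}{- \frac{3 i \sqrt{518} \left(-5 + \frac{i \sqrt{518}}{4}\right)}{259} - 731411} = \frac{1}{-731411 - \frac{3 i \sqrt{518} \left(-5 + \frac{i \sqrt{518}}{4}\right)}{259}}$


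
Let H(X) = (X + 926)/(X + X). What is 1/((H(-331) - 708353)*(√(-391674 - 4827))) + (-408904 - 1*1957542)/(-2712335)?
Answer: 2366446/2712335 + 662*I*√396501/185931325346781 ≈ 0.87248 + 2.242e-9*I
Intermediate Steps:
H(X) = (926 + X)/(2*X) (H(X) = (926 + X)/((2*X)) = (926 + X)*(1/(2*X)) = (926 + X)/(2*X))
1/((H(-331) - 708353)*(√(-391674 - 4827))) + (-408904 - 1*1957542)/(-2712335) = 1/(((½)*(926 - 331)/(-331) - 708353)*(√(-391674 - 4827))) + (-408904 - 1*1957542)/(-2712335) = 1/(((½)*(-1/331)*595 - 708353)*(√(-396501))) + (-408904 - 1957542)*(-1/2712335) = 1/((-595/662 - 708353)*((I*√396501))) - 2366446*(-1/2712335) = (-I*√396501/396501)/(-468930281/662) + 2366446/2712335 = -(-662)*I*√396501/185931325346781 + 2366446/2712335 = 662*I*√396501/185931325346781 + 2366446/2712335 = 2366446/2712335 + 662*I*√396501/185931325346781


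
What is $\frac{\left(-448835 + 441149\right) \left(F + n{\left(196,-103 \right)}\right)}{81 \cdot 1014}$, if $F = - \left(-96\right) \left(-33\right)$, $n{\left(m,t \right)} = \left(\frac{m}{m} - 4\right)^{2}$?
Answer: $\frac{3843}{13} \approx 295.62$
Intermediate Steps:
$n{\left(m,t \right)} = 9$ ($n{\left(m,t \right)} = \left(1 - 4\right)^{2} = \left(-3\right)^{2} = 9$)
$F = -3168$ ($F = \left(-1\right) 3168 = -3168$)
$\frac{\left(-448835 + 441149\right) \left(F + n{\left(196,-103 \right)}\right)}{81 \cdot 1014} = \frac{\left(-448835 + 441149\right) \left(-3168 + 9\right)}{81 \cdot 1014} = \frac{\left(-7686\right) \left(-3159\right)}{82134} = 24280074 \cdot \frac{1}{82134} = \frac{3843}{13}$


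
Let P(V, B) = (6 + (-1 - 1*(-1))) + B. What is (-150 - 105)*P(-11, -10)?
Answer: 1020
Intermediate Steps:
P(V, B) = 6 + B (P(V, B) = (6 + (-1 + 1)) + B = (6 + 0) + B = 6 + B)
(-150 - 105)*P(-11, -10) = (-150 - 105)*(6 - 10) = -255*(-4) = 1020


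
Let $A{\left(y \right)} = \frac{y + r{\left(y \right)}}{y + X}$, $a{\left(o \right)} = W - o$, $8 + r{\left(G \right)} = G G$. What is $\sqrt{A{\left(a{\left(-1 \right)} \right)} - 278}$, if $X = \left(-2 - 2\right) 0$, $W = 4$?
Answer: $\frac{6 i \sqrt{190}}{5} \approx 16.541 i$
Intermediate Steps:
$X = 0$ ($X = \left(-4\right) 0 = 0$)
$r{\left(G \right)} = -8 + G^{2}$ ($r{\left(G \right)} = -8 + G G = -8 + G^{2}$)
$a{\left(o \right)} = 4 - o$
$A{\left(y \right)} = \frac{-8 + y + y^{2}}{y}$ ($A{\left(y \right)} = \frac{y + \left(-8 + y^{2}\right)}{y + 0} = \frac{-8 + y + y^{2}}{y}$)
$\sqrt{A{\left(a{\left(-1 \right)} \right)} - 278} = \sqrt{\left(1 + \left(4 - -1\right) - \frac{8}{4 - -1}\right) - 278} = \sqrt{\left(1 + \left(4 + 1\right) - \frac{8}{4 + 1}\right) - 278} = \sqrt{\left(1 + 5 - \frac{8}{5}\right) - 278} = \sqrt{\frac{22}{5} - 278} = \sqrt{- \frac{1368}{5}} = \frac{6 i \sqrt{190}}{5}$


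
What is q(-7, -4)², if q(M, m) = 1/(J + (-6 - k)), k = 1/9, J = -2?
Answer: 81/5329 ≈ 0.015200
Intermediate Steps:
k = ⅑ ≈ 0.11111
q(M, m) = -9/73 (q(M, m) = 1/(-2 + (-6 - 1*⅑)) = 1/(-2 + (-6 - ⅑)) = 1/(-2 - 55/9) = 1/(-73/9) = -9/73)
q(-7, -4)² = (-9/73)² = 81/5329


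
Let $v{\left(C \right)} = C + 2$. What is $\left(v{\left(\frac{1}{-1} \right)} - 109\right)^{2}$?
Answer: $11664$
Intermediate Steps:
$v{\left(C \right)} = 2 + C$
$\left(v{\left(\frac{1}{-1} \right)} - 109\right)^{2} = \left(\left(2 + \frac{1}{-1}\right) - 109\right)^{2} = \left(\left(2 - 1\right) - 109\right)^{2} = \left(1 - 109\right)^{2} = \left(-108\right)^{2} = 11664$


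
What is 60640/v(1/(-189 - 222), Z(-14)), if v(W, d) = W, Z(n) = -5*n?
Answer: -24923040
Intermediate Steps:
60640/v(1/(-189 - 222), Z(-14)) = 60640/(1/(-189 - 222)) = 60640/(1/(-411)) = 60640/(-1/411) = 60640*(-411) = -24923040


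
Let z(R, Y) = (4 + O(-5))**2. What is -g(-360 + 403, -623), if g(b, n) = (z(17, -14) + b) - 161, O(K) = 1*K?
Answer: 117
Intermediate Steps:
O(K) = K
z(R, Y) = 1 (z(R, Y) = (4 - 5)**2 = (-1)**2 = 1)
g(b, n) = -160 + b (g(b, n) = (1 + b) - 161 = -160 + b)
-g(-360 + 403, -623) = -(-160 + (-360 + 403)) = -(-160 + 43) = -1*(-117) = 117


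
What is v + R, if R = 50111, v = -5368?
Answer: 44743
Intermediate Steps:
v + R = -5368 + 50111 = 44743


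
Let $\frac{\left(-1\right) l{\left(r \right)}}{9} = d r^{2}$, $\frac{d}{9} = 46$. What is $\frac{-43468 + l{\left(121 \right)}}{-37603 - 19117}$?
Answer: $\frac{27297917}{28360} \approx 962.55$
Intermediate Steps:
$d = 414$ ($d = 9 \cdot 46 = 414$)
$l{\left(r \right)} = - 3726 r^{2}$ ($l{\left(r \right)} = - 9 \cdot 414 r^{2} = - 3726 r^{2}$)
$\frac{-43468 + l{\left(121 \right)}}{-37603 - 19117} = \frac{-43468 - 3726 \cdot 121^{2}}{-37603 - 19117} = \frac{-43468 - 54552366}{-56720} = \left(-43468 - 54552366\right) \left(- \frac{1}{56720}\right) = \left(-54595834\right) \left(- \frac{1}{56720}\right) = \frac{27297917}{28360}$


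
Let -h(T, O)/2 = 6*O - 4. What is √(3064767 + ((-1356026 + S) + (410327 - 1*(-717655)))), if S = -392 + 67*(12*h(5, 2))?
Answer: √2823467 ≈ 1680.3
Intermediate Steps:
h(T, O) = 8 - 12*O (h(T, O) = -2*(6*O - 4) = -2*(-4 + 6*O) = 8 - 12*O)
S = -13256 (S = -392 + 67*(12*(8 - 12*2)) = -392 + 67*(12*(8 - 24)) = -392 + 67*(12*(-16)) = -392 + 67*(-192) = -392 - 12864 = -13256)
√(3064767 + ((-1356026 + S) + (410327 - 1*(-717655)))) = √(3064767 + ((-1356026 - 13256) + (410327 - 1*(-717655)))) = √(3064767 + (-1369282 + (410327 + 717655))) = √(3064767 + (-1369282 + 1127982)) = √(3064767 - 241300) = √2823467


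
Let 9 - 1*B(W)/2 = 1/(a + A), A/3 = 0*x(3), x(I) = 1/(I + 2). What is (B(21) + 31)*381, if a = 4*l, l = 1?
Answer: 36957/2 ≈ 18479.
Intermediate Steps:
a = 4 (a = 4*1 = 4)
x(I) = 1/(2 + I)
A = 0 (A = 3*(0/(2 + 3)) = 3*(0/5) = 3*(0*(1/5)) = 3*0 = 0)
B(W) = 35/2 (B(W) = 18 - 2/(4 + 0) = 18 - 2/4 = 18 - 2*1/4 = 18 - 1/2 = 35/2)
(B(21) + 31)*381 = (35/2 + 31)*381 = (97/2)*381 = 36957/2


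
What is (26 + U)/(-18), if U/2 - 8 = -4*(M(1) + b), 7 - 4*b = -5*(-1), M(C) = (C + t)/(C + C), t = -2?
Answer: -7/3 ≈ -2.3333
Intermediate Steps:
M(C) = (-2 + C)/(2*C) (M(C) = (C - 2)/(C + C) = (-2 + C)/((2*C)) = (-2 + C)*(1/(2*C)) = (-2 + C)/(2*C))
b = ½ (b = 7/4 - (-5)*(-1)/4 = 7/4 - ¼*5 = 7/4 - 5/4 = ½ ≈ 0.50000)
U = 16 (U = 16 + 2*(-4*((½)*(-2 + 1)/1 + ½)) = 16 + 2*(-4*((½)*1*(-1) + ½)) = 16 + 2*(-4*(-½ + ½)) = 16 + 2*(-4*0) = 16 + 2*0 = 16 + 0 = 16)
(26 + U)/(-18) = (26 + 16)/(-18) = -1/18*42 = -7/3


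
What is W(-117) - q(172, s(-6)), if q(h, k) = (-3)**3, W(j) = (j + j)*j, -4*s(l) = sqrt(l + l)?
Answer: 27405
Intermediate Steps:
s(l) = -sqrt(2)*sqrt(l)/4 (s(l) = -sqrt(l + l)/4 = -sqrt(2)*sqrt(l)/4)
W(j) = 2*j**2 (W(j) = (2*j)*j = 2*j**2)
q(h, k) = -27
W(-117) - q(172, s(-6)) = 2*(-117)**2 - 1*(-27) = 2*13689 + 27 = 27378 + 27 = 27405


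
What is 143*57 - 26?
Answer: 8125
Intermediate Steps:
143*57 - 26 = 8151 - 26 = 8125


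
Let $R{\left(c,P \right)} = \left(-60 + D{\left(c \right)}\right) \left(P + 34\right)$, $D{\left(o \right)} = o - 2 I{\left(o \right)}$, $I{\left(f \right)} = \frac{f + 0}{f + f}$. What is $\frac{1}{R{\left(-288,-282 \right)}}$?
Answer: $\frac{1}{86552} \approx 1.1554 \cdot 10^{-5}$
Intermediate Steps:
$I{\left(f \right)} = \frac{1}{2}$ ($I{\left(f \right)} = \frac{f}{2 f} = f \frac{1}{2 f} = \frac{1}{2}$)
$D{\left(o \right)} = -1 + o$ ($D{\left(o \right)} = o - 1 = -1 + o$)
$R{\left(c,P \right)} = \left(-61 + c\right) \left(34 + P\right)$ ($R{\left(c,P \right)} = \left(-60 + \left(-1 + c\right)\right) \left(P + 34\right) = \left(-61 + c\right) \left(34 + P\right)$)
$\frac{1}{R{\left(-288,-282 \right)}} = \frac{1}{-2074 - -17202 + 34 \left(-288\right) - -81216} = \frac{1}{-2074 + 17202 - 9792 + 81216} = \frac{1}{86552}$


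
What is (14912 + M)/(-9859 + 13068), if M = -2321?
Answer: 12591/3209 ≈ 3.9237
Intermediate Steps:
(14912 + M)/(-9859 + 13068) = (14912 - 2321)/(-9859 + 13068) = 12591/3209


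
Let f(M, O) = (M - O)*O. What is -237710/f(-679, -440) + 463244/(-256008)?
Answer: -124511819/30592956 ≈ -4.0699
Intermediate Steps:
f(M, O) = O*(M - O)
-237710/f(-679, -440) + 463244/(-256008) = -237710*(-1/(440*(-679 - 1*(-440)))) + 463244/(-256008) = -237710*(-1/(440*(-679 + 440))) + 463244*(-1/256008) = -237710/((-440*(-239))) - 115811/64002 = -237710/105160 - 115811/64002 = -237710*1/105160 - 115811/64002 = -2161/956 - 115811/64002 = -124511819/30592956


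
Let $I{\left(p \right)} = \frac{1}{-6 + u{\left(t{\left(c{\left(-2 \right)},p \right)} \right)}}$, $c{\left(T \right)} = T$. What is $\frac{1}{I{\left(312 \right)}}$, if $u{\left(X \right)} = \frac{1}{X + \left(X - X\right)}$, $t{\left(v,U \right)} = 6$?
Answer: $- \frac{35}{6} \approx -5.8333$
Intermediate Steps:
$u{\left(X \right)} = \frac{1}{X}$ ($u{\left(X \right)} = \frac{1}{X + 0} = \frac{1}{X}$)
$I{\left(p \right)} = - \frac{6}{35}$ ($I{\left(p \right)} = \frac{1}{-6 + \frac{1}{6}} = \frac{1}{- \frac{35}{6}} = - \frac{6}{35}$)
$\frac{1}{I{\left(312 \right)}} = \frac{1}{- \frac{6}{35}} = - \frac{35}{6}$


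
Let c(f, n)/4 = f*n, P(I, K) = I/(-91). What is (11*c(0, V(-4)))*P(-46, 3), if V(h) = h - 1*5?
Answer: 0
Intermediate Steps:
V(h) = -5 + h (V(h) = h - 5 = -5 + h)
P(I, K) = -I/91 (P(I, K) = I*(-1/91) = -I/91)
c(f, n) = 4*f*n (c(f, n) = 4*(f*n) = 4*f*n)
(11*c(0, V(-4)))*P(-46, 3) = (11*(4*0*(-5 - 4)))*(-1/91*(-46)) = (11*(4*0*(-9)))*(46/91) = (11*0)*(46/91) = 0*(46/91) = 0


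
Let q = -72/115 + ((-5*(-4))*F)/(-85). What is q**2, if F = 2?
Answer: 4596736/3822025 ≈ 1.2027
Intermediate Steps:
q = -2144/1955 (q = -72/115 + (-5*(-4)*2)/(-85) = -72*1/115 + (20*2)*(-1/85) = -72/115 + 40*(-1/85) = -72/115 - 8/17 = -2144/1955 ≈ -1.0967)
q**2 = (-2144/1955)**2 = 4596736/3822025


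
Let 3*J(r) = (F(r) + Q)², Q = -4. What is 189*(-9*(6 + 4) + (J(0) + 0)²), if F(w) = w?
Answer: -11634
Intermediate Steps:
J(r) = (-4 + r)²/3 (J(r) = (r - 4)²/3 = (-4 + r)²/3)
189*(-9*(6 + 4) + (J(0) + 0)²) = 189*(-9*(6 + 4) + ((-4 + 0)²/3 + 0)²) = 189*(-9*10 + ((⅓)*(-4)² + 0)²) = 189*(-90 + ((⅓)*16 + 0)²) = 189*(-90 + (16/3 + 0)²) = 189*(-90 + (16/3)²) = 189*(-90 + 256/9) = 189*(-554/9) = -11634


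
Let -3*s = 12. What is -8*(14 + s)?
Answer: -80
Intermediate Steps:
s = -4 (s = -1/3*12 = -4)
-8*(14 + s) = -8*(14 - 4) = -8*10 = -80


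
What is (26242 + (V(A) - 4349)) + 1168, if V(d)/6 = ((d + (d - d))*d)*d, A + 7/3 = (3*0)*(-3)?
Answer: 206863/9 ≈ 22985.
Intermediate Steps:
A = -7/3 (A = -7/3 + (3*0)*(-3) = -7/3 + 0*(-3) = -7/3 + 0 = -7/3 ≈ -2.3333)
V(d) = 6*d³ (V(d) = 6*(((d + (d - d))*d)*d) = 6*(((d + 0)*d)*d) = 6*((d*d)*d) = 6*(d²*d) = 6*d³)
(26242 + (V(A) - 4349)) + 1168 = (26242 + (6*(-7/3)³ - 4349)) + 1168 = (26242 + (6*(-343/27) - 4349)) + 1168 = (26242 + (-686/9 - 4349)) + 1168 = (26242 - 39827/9) + 1168 = 196351/9 + 1168 = 206863/9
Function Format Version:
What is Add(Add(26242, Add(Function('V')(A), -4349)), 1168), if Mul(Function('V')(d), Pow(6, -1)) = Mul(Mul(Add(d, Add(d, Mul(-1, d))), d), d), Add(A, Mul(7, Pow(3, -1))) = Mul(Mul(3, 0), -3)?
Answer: Rational(206863, 9) ≈ 22985.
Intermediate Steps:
A = Rational(-7, 3) (A = Add(Rational(-7, 3), Mul(Mul(3, 0), -3)) = Add(Rational(-7, 3), Mul(0, -3)) = Add(Rational(-7, 3), 0) = Rational(-7, 3) ≈ -2.3333)
Function('V')(d) = Mul(6, Pow(d, 3)) (Function('V')(d) = Mul(6, Mul(Mul(Add(d, Add(d, Mul(-1, d))), d), d)) = Mul(6, Mul(Mul(Add(d, 0), d), d)) = Mul(6, Mul(Mul(d, d), d)) = Mul(6, Mul(Pow(d, 2), d)) = Mul(6, Pow(d, 3)))
Add(Add(26242, Add(Function('V')(A), -4349)), 1168) = Add(Add(26242, Add(Mul(6, Pow(Rational(-7, 3), 3)), -4349)), 1168) = Add(Add(26242, Add(Mul(6, Rational(-343, 27)), -4349)), 1168) = Add(Add(26242, Add(Rational(-686, 9), -4349)), 1168) = Add(Add(26242, Rational(-39827, 9)), 1168) = Add(Rational(196351, 9), 1168) = Rational(206863, 9)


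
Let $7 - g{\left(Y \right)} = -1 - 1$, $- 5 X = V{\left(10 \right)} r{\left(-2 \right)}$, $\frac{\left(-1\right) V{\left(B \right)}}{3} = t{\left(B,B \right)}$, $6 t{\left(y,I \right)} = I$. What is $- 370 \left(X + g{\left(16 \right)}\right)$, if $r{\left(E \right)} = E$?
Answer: $-2590$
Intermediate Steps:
$t{\left(y,I \right)} = \frac{I}{6}$
$V{\left(B \right)} = - \frac{B}{2}$ ($V{\left(B \right)} = - 3 \frac{B}{6} = - \frac{B}{2}$)
$X = -2$ ($X = - \frac{\left(- \frac{1}{2}\right) 10 \left(-2\right)}{5} = - \frac{\left(-5\right) \left(-2\right)}{5} = \left(- \frac{1}{5}\right) 10 = -2$)
$g{\left(Y \right)} = 9$ ($g{\left(Y \right)} = 7 - \left(-1 - 1\right) = 7 - -2 = 7 + 2 = 9$)
$- 370 \left(X + g{\left(16 \right)}\right) = - 370 \left(-2 + 9\right) = \left(-370\right) 7 = -2590$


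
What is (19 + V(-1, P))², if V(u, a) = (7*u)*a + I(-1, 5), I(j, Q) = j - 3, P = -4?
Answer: 1849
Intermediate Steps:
I(j, Q) = -3 + j
V(u, a) = -4 + 7*a*u (V(u, a) = (7*u)*a + (-3 - 1) = 7*a*u - 4 = -4 + 7*a*u)
(19 + V(-1, P))² = (19 + (-4 + 7*(-4)*(-1)))² = (19 + (-4 + 28))² = (19 + 24)² = 43² = 1849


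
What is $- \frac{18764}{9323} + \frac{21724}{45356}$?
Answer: $- \frac{162131783}{105713497} \approx -1.5337$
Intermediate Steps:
$- \frac{18764}{9323} + \frac{21724}{45356} = \left(-18764\right) \frac{1}{9323} + 21724 \cdot \frac{1}{45356} = - \frac{18764}{9323} + \frac{5431}{11339} = - \frac{162131783}{105713497}$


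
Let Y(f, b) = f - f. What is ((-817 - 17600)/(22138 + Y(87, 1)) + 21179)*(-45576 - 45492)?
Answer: -21348264605190/11069 ≈ -1.9287e+9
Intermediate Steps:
Y(f, b) = 0
((-817 - 17600)/(22138 + Y(87, 1)) + 21179)*(-45576 - 45492) = ((-817 - 17600)/(22138 + 0) + 21179)*(-45576 - 45492) = (-18417/22138 + 21179)*(-91068) = (468842285/22138)*(-91068) = -21348264605190/11069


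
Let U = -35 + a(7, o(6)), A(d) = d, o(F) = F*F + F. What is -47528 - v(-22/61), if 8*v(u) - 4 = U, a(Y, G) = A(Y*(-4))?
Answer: -380165/8 ≈ -47521.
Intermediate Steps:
o(F) = F + F² (o(F) = F² + F = F + F²)
a(Y, G) = -4*Y (a(Y, G) = Y*(-4) = -4*Y)
U = -63 (U = -35 - 4*7 = -35 - 28 = -63)
v(u) = -59/8 (v(u) = ½ + (⅛)*(-63) = ½ - 63/8 = -59/8)
-47528 - v(-22/61) = -47528 - 1*(-59/8) = -47528 + 59/8 = -380165/8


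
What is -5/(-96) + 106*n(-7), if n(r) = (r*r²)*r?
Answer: 24432581/96 ≈ 2.5451e+5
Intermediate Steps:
n(r) = r⁴ (n(r) = r³*r = r⁴)
-5/(-96) + 106*n(-7) = -5/(-96) + 106*(-7)⁴ = -5*(-1/96) + 106*2401 = 5/96 + 254506 = 24432581/96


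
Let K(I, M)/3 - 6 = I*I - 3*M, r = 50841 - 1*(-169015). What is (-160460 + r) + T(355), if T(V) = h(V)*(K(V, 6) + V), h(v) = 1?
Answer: 437790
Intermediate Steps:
r = 219856 (r = 50841 + 169015 = 219856)
K(I, M) = 18 - 9*M + 3*I**2 (K(I, M) = 18 + 3*(I*I - 3*M) = 18 + 3*(I**2 - 3*M) = 18 + (-9*M + 3*I**2) = 18 - 9*M + 3*I**2)
T(V) = -36 + V + 3*V**2 (T(V) = 1*((18 - 9*6 + 3*V**2) + V) = 1*((18 - 54 + 3*V**2) + V) = 1*((-36 + 3*V**2) + V) = 1*(-36 + V + 3*V**2) = -36 + V + 3*V**2)
(-160460 + r) + T(355) = (-160460 + 219856) + (-36 + 355 + 3*355**2) = 59396 + (-36 + 355 + 3*126025) = 59396 + (-36 + 355 + 378075) = 59396 + 378394 = 437790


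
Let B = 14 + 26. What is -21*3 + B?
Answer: -23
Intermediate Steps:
B = 40
-21*3 + B = -21*3 + 40 = -63 + 40 = -23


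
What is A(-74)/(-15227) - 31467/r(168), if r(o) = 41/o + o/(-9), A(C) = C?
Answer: 80497094542/47127565 ≈ 1708.1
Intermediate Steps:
r(o) = 41/o - o/9 (r(o) = 41/o + o*(-⅑) = 41/o - o/9)
A(-74)/(-15227) - 31467/r(168) = -74/(-15227) - 31467/(41/168 - ⅑*168) = -74*(-1/15227) - 31467/(41*(1/168) - 56/3) = 74/15227 - 31467/(41/168 - 56/3) = 74/15227 - 31467/(-3095/168) = 74/15227 - 31467*(-168/3095) = 74/15227 + 5286456/3095 = 80497094542/47127565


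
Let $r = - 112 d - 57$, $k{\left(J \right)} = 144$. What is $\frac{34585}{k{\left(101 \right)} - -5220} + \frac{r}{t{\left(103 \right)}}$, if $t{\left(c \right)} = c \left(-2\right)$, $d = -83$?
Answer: $- \frac{21216743}{552492} \approx -38.402$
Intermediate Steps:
$t{\left(c \right)} = - 2 c$
$r = 9239$ ($r = \left(-112\right) \left(-83\right) - 57 = 9296 - 57 = 9239$)
$\frac{34585}{k{\left(101 \right)} - -5220} + \frac{r}{t{\left(103 \right)}} = \frac{34585}{144 - -5220} + \frac{9239}{\left(-2\right) 103} = \frac{34585}{144 + 5220} + \frac{9239}{-206} = \frac{34585}{5364} + 9239 \left(- \frac{1}{206}\right) = 34585 \cdot \frac{1}{5364} - \frac{9239}{206} = \frac{34585}{5364} - \frac{9239}{206} = - \frac{21216743}{552492}$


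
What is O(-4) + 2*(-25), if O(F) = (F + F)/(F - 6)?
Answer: -246/5 ≈ -49.200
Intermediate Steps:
O(F) = 2*F/(-6 + F) (O(F) = (2*F)/(-6 + F) = 2*F/(-6 + F))
O(-4) + 2*(-25) = 2*(-4)/(-6 - 4) + 2*(-25) = 2*(-4)/(-10) - 50 = 2*(-4)*(-⅒) - 50 = ⅘ - 50 = -246/5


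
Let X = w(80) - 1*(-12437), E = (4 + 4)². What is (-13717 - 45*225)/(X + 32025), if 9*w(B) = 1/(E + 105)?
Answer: -36263682/67626703 ≈ -0.53623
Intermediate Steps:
E = 64 (E = 8² = 64)
w(B) = 1/1521 (w(B) = 1/(9*(64 + 105)) = (⅑)/169 = (⅑)*(1/169) = 1/1521)
X = 18916678/1521 (X = 1/1521 - 1*(-12437) = 1/1521 + 12437 = 18916678/1521 ≈ 12437.)
(-13717 - 45*225)/(X + 32025) = (-13717 - 45*225)/(18916678/1521 + 32025) = (-13717 - 10125)/(67626703/1521) = -23842*1521/67626703 = -36263682/67626703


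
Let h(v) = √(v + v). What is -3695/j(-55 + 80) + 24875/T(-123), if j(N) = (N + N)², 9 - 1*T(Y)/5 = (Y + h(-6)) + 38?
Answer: 28410791/553000 + 4975*I*√3/4424 ≈ 51.376 + 1.9478*I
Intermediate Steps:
h(v) = √2*√v (h(v) = √(2*v) = √2*√v)
T(Y) = -145 - 5*Y - 10*I*√3 (T(Y) = 45 - 5*((Y + √2*√(-6)) + 38) = 45 - 5*((Y + √2*(I*√6)) + 38) = 45 - 5*((Y + 2*I*√3) + 38) = 45 - 5*(38 + Y + 2*I*√3) = 45 + (-190 - 5*Y - 10*I*√3) = -145 - 5*Y - 10*I*√3)
j(N) = 4*N² (j(N) = (2*N)² = 4*N²)
-3695/j(-55 + 80) + 24875/T(-123) = -3695*1/(4*(-55 + 80)²) + 24875/(-145 - 5*(-123) - 10*I*√3) = -3695/(4*25²) + 24875/(-145 + 615 - 10*I*√3) = -3695/(4*625) + 24875/(470 - 10*I*√3) = -3695/2500 + 24875/(470 - 10*I*√3) = -3695*1/2500 + 24875/(470 - 10*I*√3) = -739/500 + 24875/(470 - 10*I*√3)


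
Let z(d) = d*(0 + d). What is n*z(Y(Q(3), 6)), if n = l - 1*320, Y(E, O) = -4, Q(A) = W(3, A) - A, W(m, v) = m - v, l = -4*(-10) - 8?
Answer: -4608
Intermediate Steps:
l = 32 (l = 40 - 8 = 32)
Q(A) = 3 - 2*A (Q(A) = (3 - A) - A = 3 - 2*A)
n = -288 (n = 32 - 1*320 = 32 - 320 = -288)
z(d) = d² (z(d) = d*d = d²)
n*z(Y(Q(3), 6)) = -288*(-4)² = -288*16 = -4608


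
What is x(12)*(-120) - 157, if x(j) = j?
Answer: -1597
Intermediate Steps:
x(12)*(-120) - 157 = 12*(-120) - 157 = -1440 - 157 = -1597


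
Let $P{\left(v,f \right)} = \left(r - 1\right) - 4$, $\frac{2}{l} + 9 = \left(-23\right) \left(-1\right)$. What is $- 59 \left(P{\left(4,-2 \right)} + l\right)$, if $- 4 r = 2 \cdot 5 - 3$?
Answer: $\frac{10915}{28} \approx 389.82$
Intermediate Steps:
$l = \frac{1}{7}$ ($l = \frac{2}{-9 - -23} = \frac{2}{-9 + 23} = \frac{2}{14} = 2 \cdot \frac{1}{14} = \frac{1}{7} \approx 0.14286$)
$r = - \frac{7}{4}$ ($r = - \frac{2 \cdot 5 - 3}{4} = - \frac{10 - 3}{4} = \left(- \frac{1}{4}\right) 7 = - \frac{7}{4} \approx -1.75$)
$P{\left(v,f \right)} = - \frac{27}{4}$ ($P{\left(v,f \right)} = \left(- \frac{7}{4} - 1\right) - 4 = - \frac{11}{4} - 4 = - \frac{27}{4}$)
$- 59 \left(P{\left(4,-2 \right)} + l\right) = - 59 \left(- \frac{27}{4} + \frac{1}{7}\right) = \left(-59\right) \left(- \frac{185}{28}\right) = \frac{10915}{28}$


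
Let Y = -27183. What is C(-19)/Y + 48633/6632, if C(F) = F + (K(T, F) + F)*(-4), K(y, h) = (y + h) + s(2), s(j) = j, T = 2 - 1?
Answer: 1321188367/180277656 ≈ 7.3286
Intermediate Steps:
T = 1
K(y, h) = 2 + h + y (K(y, h) = (y + h) + 2 = (h + y) + 2 = 2 + h + y)
C(F) = -12 - 7*F (C(F) = F + ((2 + F + 1) + F)*(-4) = F + ((3 + F) + F)*(-4) = F + (3 + 2*F)*(-4) = F + (-12 - 8*F) = -12 - 7*F)
C(-19)/Y + 48633/6632 = (-12 - 7*(-19))/(-27183) + 48633/6632 = (-12 + 133)*(-1/27183) + 48633*(1/6632) = 121*(-1/27183) + 48633/6632 = -121/27183 + 48633/6632 = 1321188367/180277656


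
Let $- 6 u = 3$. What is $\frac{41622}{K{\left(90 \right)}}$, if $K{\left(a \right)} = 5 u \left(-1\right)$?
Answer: $\frac{83244}{5} \approx 16649.0$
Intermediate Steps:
$u = - \frac{1}{2}$ ($u = \left(- \frac{1}{6}\right) 3 = - \frac{1}{2} \approx -0.5$)
$K{\left(a \right)} = \frac{5}{2}$ ($K{\left(a \right)} = 5 \left(- \frac{1}{2}\right) \left(-1\right) = \left(- \frac{5}{2}\right) \left(-1\right) = \frac{5}{2}$)
$\frac{41622}{K{\left(90 \right)}} = \frac{41622}{\frac{5}{2}} = 41622 \cdot \frac{2}{5} = \frac{83244}{5}$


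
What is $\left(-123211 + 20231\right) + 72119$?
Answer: $-30861$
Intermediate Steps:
$\left(-123211 + 20231\right) + 72119 = -102980 + 72119 = -30861$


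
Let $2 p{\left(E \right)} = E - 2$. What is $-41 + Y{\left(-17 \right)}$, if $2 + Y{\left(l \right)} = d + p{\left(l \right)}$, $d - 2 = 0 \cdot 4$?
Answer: $- \frac{101}{2} \approx -50.5$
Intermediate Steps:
$d = 2$ ($d = 2 + 0 \cdot 4 = 2 + 0 = 2$)
$p{\left(E \right)} = -1 + \frac{E}{2}$ ($p{\left(E \right)} = \frac{E - 2}{2} = \frac{-2 + E}{2} = -1 + \frac{E}{2}$)
$Y{\left(l \right)} = -1 + \frac{l}{2}$ ($Y{\left(l \right)} = -2 + \left(2 + \left(-1 + \frac{l}{2}\right)\right) = -2 + \left(1 + \frac{l}{2}\right) = -1 + \frac{l}{2}$)
$-41 + Y{\left(-17 \right)} = -41 + \left(-1 + \frac{1}{2} \left(-17\right)\right) = -41 - \frac{19}{2} = - \frac{101}{2}$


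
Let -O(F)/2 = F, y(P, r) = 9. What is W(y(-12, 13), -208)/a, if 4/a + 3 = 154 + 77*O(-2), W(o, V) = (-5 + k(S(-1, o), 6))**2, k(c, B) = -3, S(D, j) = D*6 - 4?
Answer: 7344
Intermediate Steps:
S(D, j) = -4 + 6*D (S(D, j) = 6*D - 4 = -4 + 6*D)
O(F) = -2*F
W(o, V) = 64 (W(o, V) = (-5 - 3)**2 = (-8)**2 = 64)
a = 4/459 (a = 4/(-3 + (154 + 77*(-2*(-2)))) = 4/(-3 + (154 + 77*4)) = 4/(-3 + (154 + 308)) = 4/(-3 + 462) = 4/459 ≈ 0.0087146)
W(y(-12, 13), -208)/a = 64/(4/459) = 64*(459/4) = 7344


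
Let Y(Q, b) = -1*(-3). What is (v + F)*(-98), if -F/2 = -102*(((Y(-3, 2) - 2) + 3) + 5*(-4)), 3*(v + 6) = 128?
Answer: 948836/3 ≈ 3.1628e+5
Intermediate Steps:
v = 110/3 (v = -6 + (⅓)*128 = -6 + 128/3 = 110/3 ≈ 36.667)
Y(Q, b) = 3
F = -3264 (F = -(-34)*6*(((3 - 2) + 3) + 5*(-4)) = -(-34)*6*((1 + 3) - 20) = -(-34)*6*(4 - 20) = -(-34)*6*(-16) = -(-34)*(-96) = -2*1632 = -3264)
(v + F)*(-98) = (110/3 - 3264)*(-98) = -9682/3*(-98) = 948836/3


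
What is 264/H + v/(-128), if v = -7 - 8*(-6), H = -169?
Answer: -40721/21632 ≈ -1.8824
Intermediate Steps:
v = 41 (v = -7 + 48 = 41)
264/H + v/(-128) = 264/(-169) + 41/(-128) = 264*(-1/169) + 41*(-1/128) = -264/169 - 41/128 = -40721/21632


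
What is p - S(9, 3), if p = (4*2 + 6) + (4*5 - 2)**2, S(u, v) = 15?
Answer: 323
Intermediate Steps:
p = 338 (p = (8 + 6) + (20 - 2)**2 = 14 + 18**2 = 14 + 324 = 338)
p - S(9, 3) = 338 - 1*15 = 338 - 15 = 323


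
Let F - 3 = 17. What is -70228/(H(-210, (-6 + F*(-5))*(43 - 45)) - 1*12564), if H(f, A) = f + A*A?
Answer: -35114/16085 ≈ -2.1830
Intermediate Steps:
F = 20 (F = 3 + 17 = 20)
H(f, A) = f + A**2
-70228/(H(-210, (-6 + F*(-5))*(43 - 45)) - 1*12564) = -70228/((-210 + ((-6 + 20*(-5))*(43 - 45))**2) - 1*12564) = -70228/((-210 + ((-6 - 100)*(-2))**2) - 12564) = -70228/((-210 + (-106*(-2))**2) - 12564) = -70228/((-210 + 212**2) - 12564) = -70228/((-210 + 44944) - 12564) = -70228/(44734 - 12564) = -70228/32170 = -70228*1/32170 = -35114/16085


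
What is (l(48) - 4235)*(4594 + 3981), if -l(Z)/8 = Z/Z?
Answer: -36383725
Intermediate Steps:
l(Z) = -8 (l(Z) = -8*Z/Z = -8*1 = -8)
(l(48) - 4235)*(4594 + 3981) = (-8 - 4235)*(4594 + 3981) = -4243*8575 = -36383725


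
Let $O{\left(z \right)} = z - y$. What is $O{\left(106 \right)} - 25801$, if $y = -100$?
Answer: $-25595$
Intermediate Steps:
$O{\left(z \right)} = 100 + z$ ($O{\left(z \right)} = z - -100 = z + 100 = 100 + z$)
$O{\left(106 \right)} - 25801 = \left(100 + 106\right) - 25801 = 206 - 25801 = -25595$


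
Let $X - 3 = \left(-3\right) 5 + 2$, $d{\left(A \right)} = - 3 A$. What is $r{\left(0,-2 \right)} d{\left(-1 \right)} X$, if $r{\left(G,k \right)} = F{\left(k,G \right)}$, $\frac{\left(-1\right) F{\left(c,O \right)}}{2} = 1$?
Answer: $60$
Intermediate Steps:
$F{\left(c,O \right)} = -2$ ($F{\left(c,O \right)} = \left(-2\right) 1 = -2$)
$r{\left(G,k \right)} = -2$
$X = -10$ ($X = 3 + \left(\left(-3\right) 5 + 2\right) = 3 + \left(-15 + 2\right) = 3 - 13 = -10$)
$r{\left(0,-2 \right)} d{\left(-1 \right)} X = - 2 \left(\left(-3\right) \left(-1\right)\right) \left(-10\right) = \left(-2\right) 3 \left(-10\right) = \left(-6\right) \left(-10\right) = 60$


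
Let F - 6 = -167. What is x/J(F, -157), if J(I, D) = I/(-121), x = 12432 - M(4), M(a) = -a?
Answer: 1504756/161 ≈ 9346.3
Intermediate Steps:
x = 12436 (x = 12432 - (-1)*4 = 12432 - 1*(-4) = 12432 + 4 = 12436)
F = -161 (F = 6 - 167 = -161)
J(I, D) = -I/121 (J(I, D) = I*(-1/121) = -I/121)
x/J(F, -157) = 12436/((-1/121*(-161))) = 12436/(161/121) = 12436*(121/161) = 1504756/161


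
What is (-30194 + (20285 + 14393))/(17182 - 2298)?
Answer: 1121/3721 ≈ 0.30126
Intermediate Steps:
(-30194 + (20285 + 14393))/(17182 - 2298) = (-30194 + 34678)/14884 = 4484*(1/14884) = 1121/3721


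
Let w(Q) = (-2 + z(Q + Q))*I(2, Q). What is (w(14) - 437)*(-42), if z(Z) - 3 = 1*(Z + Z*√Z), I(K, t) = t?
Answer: 1302 - 32928*√7 ≈ -85817.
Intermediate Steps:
z(Z) = 3 + Z + Z^(3/2) (z(Z) = 3 + 1*(Z + Z*√Z) = 3 + 1*(Z + Z^(3/2)) = 3 + (Z + Z^(3/2)) = 3 + Z + Z^(3/2))
w(Q) = Q*(1 + 2*Q + 2*√2*Q^(3/2)) (w(Q) = (-2 + (3 + (Q + Q) + (Q + Q)^(3/2)))*Q = (-2 + (3 + 2*Q + (2*Q)^(3/2)))*Q = (-2 + (3 + 2*Q + 2*√2*Q^(3/2)))*Q = (1 + 2*Q + 2*√2*Q^(3/2))*Q = Q*(1 + 2*Q + 2*√2*Q^(3/2)))
(w(14) - 437)*(-42) = (14*(1 + 2*14 + 2*√2*14^(3/2)) - 437)*(-42) = (14*(1 + 28 + 2*√2*(14*√14)) - 437)*(-42) = (14*(1 + 28 + 56*√7) - 437)*(-42) = (14*(29 + 56*√7) - 437)*(-42) = ((406 + 784*√7) - 437)*(-42) = (-31 + 784*√7)*(-42) = 1302 - 32928*√7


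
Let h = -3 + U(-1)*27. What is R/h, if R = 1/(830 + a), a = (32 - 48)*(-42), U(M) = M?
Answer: -1/45060 ≈ -2.2193e-5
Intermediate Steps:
a = 672 (a = -16*(-42) = 672)
R = 1/1502 (R = 1/(830 + 672) = 1/1502 ≈ 0.00066578)
h = -30 (h = -3 - 1*27 = -3 - 27 = -30)
R/h = (1/1502)/(-30) = (1/1502)*(-1/30) = -1/45060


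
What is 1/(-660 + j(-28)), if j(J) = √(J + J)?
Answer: -165/108914 - I*√14/217828 ≈ -0.001515 - 1.7177e-5*I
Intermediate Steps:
j(J) = √2*√J (j(J) = √(2*J) = √2*√J)
1/(-660 + j(-28)) = 1/(-660 + √2*√(-28)) = 1/(-660 + √2*(2*I*√7)) = 1/(-660 + 2*I*√14)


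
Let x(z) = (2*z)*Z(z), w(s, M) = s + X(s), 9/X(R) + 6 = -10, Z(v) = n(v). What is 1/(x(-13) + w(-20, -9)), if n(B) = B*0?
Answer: -16/329 ≈ -0.048632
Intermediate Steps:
n(B) = 0
Z(v) = 0
X(R) = -9/16 (X(R) = 9/(-6 - 10) = 9/(-16) = 9*(-1/16) = -9/16)
w(s, M) = -9/16 + s (w(s, M) = s - 9/16 = -9/16 + s)
x(z) = 0 (x(z) = (2*z)*0 = 0)
1/(x(-13) + w(-20, -9)) = 1/(0 + (-9/16 - 20)) = 1/(0 - 329/16) = 1/(-329/16) = -16/329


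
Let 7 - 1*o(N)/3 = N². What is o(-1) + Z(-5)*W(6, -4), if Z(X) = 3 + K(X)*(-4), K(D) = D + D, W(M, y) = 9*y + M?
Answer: -1272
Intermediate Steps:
W(M, y) = M + 9*y
K(D) = 2*D
Z(X) = 3 - 8*X (Z(X) = 3 + (2*X)*(-4) = 3 - 8*X)
o(N) = 21 - 3*N²
o(-1) + Z(-5)*W(6, -4) = (21 - 3*(-1)²) + (3 - 8*(-5))*(6 + 9*(-4)) = (21 - 3*1) + (3 + 40)*(6 - 36) = (21 - 3) + 43*(-30) = 18 - 1290 = -1272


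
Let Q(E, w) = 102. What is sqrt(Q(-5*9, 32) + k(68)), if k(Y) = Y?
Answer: sqrt(170) ≈ 13.038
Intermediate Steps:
sqrt(Q(-5*9, 32) + k(68)) = sqrt(102 + 68) = sqrt(170)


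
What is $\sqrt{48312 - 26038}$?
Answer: $\sqrt{22274} \approx 149.24$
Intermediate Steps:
$\sqrt{48312 - 26038} = \sqrt{22274}$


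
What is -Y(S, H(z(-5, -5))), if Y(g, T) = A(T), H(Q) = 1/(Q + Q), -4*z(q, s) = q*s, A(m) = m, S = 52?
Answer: 2/25 ≈ 0.080000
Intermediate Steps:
z(q, s) = -q*s/4
H(Q) = 1/(2*Q)
Y(g, T) = T
-Y(S, H(z(-5, -5))) = -1/(2*((-¼*(-5)*(-5)))) = -1/(2*(-25/4)) = -(-4)/(2*25) = -1*(-2/25) = 2/25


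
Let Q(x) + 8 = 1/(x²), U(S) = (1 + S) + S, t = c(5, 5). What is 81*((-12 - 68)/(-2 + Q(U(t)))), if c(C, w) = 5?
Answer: 261360/403 ≈ 648.54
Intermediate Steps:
t = 5
U(S) = 1 + 2*S
Q(x) = -8 + x⁻² (Q(x) = -8 + 1/(x²) = -8 + x⁻²)
81*((-12 - 68)/(-2 + Q(U(t)))) = 81*((-12 - 68)/(-2 + (-8 + (1 + 2*5)⁻²))) = 81*(-80/(-2 + (-8 + (1 + 10)⁻²))) = 81*(-80/(-2 + (-8 + 11⁻²))) = 81*(-80/(-2 + (-8 + 1/121))) = 81*(-80/(-2 - 967/121)) = 81*(-80/(-1209/121)) = 81*(-80*(-121/1209)) = 81*(9680/1209) = 261360/403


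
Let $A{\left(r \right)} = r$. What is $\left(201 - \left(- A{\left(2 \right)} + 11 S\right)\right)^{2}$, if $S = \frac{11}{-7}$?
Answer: $\frac{2377764}{49} \approx 48526.0$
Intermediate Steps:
$S = - \frac{11}{7}$ ($S = 11 \left(- \frac{1}{7}\right) = - \frac{11}{7} \approx -1.5714$)
$\left(201 - \left(- A{\left(2 \right)} + 11 S\right)\right)^{2} = \left(201 + \left(2 - - \frac{121}{7}\right)\right)^{2} = \left(201 + \left(2 + \frac{121}{7}\right)\right)^{2} = \left(201 + \frac{135}{7}\right)^{2} = \left(\frac{1542}{7}\right)^{2} = \frac{2377764}{49}$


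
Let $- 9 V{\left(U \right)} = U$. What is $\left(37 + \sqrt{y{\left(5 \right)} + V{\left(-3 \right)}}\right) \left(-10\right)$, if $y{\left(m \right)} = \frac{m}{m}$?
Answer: $-370 - \frac{20 \sqrt{3}}{3} \approx -381.55$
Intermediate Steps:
$V{\left(U \right)} = - \frac{U}{9}$
$y{\left(m \right)} = 1$
$\left(37 + \sqrt{y{\left(5 \right)} + V{\left(-3 \right)}}\right) \left(-10\right) = \left(37 + \sqrt{1 - - \frac{1}{3}}\right) \left(-10\right) = \left(37 + \sqrt{1 + \frac{1}{3}}\right) \left(-10\right) = \left(37 + \sqrt{\frac{4}{3}}\right) \left(-10\right) = \left(37 + \frac{2 \sqrt{3}}{3}\right) \left(-10\right) = -370 - \frac{20 \sqrt{3}}{3}$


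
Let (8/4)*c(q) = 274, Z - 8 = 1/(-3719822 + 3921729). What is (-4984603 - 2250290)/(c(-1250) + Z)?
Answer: -1460775540951/29276516 ≈ -49896.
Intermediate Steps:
Z = 1615257/201907 (Z = 8 + 1/(-3719822 + 3921729) = 8 + 1/201907 = 1615257/201907 ≈ 8.0000)
c(q) = 137 (c(q) = (½)*274 = 137)
(-4984603 - 2250290)/(c(-1250) + Z) = (-4984603 - 2250290)/(137 + 1615257/201907) = -7234893/29276516/201907 = -7234893*201907/29276516 = -1460775540951/29276516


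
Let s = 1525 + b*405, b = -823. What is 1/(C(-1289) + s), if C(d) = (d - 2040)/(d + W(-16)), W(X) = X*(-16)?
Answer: -1033/342735741 ≈ -3.0140e-6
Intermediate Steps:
W(X) = -16*X
s = -331790 (s = 1525 - 823*405 = 1525 - 333315 = -331790)
C(d) = (-2040 + d)/(256 + d) (C(d) = (d - 2040)/(d - 16*(-16)) = (-2040 + d)/(d + 256) = (-2040 + d)/(256 + d))
1/(C(-1289) + s) = 1/((-2040 - 1289)/(256 - 1289) - 331790) = 1/(-3329/(-1033) - 331790) = 1/(-1/1033*(-3329) - 331790) = 1/(3329/1033 - 331790) = 1/(-342735741/1033) = -1033/342735741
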